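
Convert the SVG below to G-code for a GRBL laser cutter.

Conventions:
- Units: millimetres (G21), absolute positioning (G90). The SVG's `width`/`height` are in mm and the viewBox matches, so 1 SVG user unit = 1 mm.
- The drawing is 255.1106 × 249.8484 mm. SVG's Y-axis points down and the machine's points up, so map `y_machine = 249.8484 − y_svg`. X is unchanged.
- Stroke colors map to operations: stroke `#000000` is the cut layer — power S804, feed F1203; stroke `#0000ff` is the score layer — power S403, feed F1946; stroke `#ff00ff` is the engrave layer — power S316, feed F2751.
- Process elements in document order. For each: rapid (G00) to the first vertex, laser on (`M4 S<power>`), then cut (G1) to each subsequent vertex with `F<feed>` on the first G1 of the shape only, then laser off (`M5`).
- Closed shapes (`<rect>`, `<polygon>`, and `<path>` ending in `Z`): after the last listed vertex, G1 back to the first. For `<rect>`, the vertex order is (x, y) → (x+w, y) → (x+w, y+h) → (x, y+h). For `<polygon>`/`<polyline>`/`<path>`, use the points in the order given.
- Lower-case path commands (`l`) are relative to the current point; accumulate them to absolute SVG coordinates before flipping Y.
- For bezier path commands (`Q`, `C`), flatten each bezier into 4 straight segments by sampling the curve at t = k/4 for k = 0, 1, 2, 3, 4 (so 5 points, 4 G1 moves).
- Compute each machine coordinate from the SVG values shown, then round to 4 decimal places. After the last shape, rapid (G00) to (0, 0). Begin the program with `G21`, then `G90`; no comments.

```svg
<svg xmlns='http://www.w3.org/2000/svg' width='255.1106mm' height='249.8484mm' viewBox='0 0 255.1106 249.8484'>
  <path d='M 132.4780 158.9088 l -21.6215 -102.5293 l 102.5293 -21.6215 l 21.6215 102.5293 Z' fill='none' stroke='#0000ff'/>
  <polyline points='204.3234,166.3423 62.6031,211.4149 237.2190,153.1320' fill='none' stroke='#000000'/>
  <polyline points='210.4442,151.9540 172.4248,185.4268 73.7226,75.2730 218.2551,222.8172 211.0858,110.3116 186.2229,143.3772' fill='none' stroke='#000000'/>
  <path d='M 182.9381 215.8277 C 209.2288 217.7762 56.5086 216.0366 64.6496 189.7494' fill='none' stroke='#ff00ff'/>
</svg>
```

G21
G90
G00 X132.4780 Y90.9396
M4 S403
G1 X110.8565 Y193.4689 F1946
G1 X213.3858 Y215.0904
G1 X235.0073 Y112.5611
G1 X132.4780 Y90.9396
M5
G00 X204.3234 Y83.5061
M4 S804
G1 X62.6031 Y38.4335 F1203
G1 X237.2190 Y96.7164
M5
G00 X210.4442 Y97.8944
M4 S804
G1 X172.4248 Y64.4216 F1203
G1 X73.7226 Y174.5754
G1 X218.2551 Y27.0312
G1 X211.0858 Y139.5368
G1 X186.2229 Y106.4712
M5
G00 X182.9381 Y34.0207
M4 S316
G1 X174.4021 Y33.5768 F2751
G1 X130.6000 Y36.4715
G1 X83.3948 Y44.6603
G1 X64.6496 Y60.0990
M5
G00 X0.0000 Y0.0000

Since the viewBox matches the mm dimensions, user units are millimetres directly. The only transform is the Y-flip y_m = 249.8484 − y_svg.

Shape 1 is a regular polygon drawn with `<path>`. Its stroke #0000ff means score at S403, F1946. After flipping Y the toolpath is (132.4780,90.9396) → (110.8565,193.4689) → (213.3858,215.0904) → (235.0073,112.5611) → (132.4780,90.9396), returning to the start.

Shape 2 is a open polyline drawn with `<polyline>`. Its stroke #000000 means cut at S804, F1203. After flipping Y the toolpath is (204.3234,83.5061) → (62.6031,38.4335) → (237.2190,96.7164).

Shape 3 is a open polyline drawn with `<polyline>`. Its stroke #000000 means cut at S804, F1203. After flipping Y the toolpath is (210.4442,97.8944) → (172.4248,64.4216) → (73.7226,174.5754) → (218.2551,27.0312) → (211.0858,139.5368) → (186.2229,106.4712).

Shape 4 is a cubic bezier drawn with `<path>`. Its stroke #ff00ff means engrave at S316, F2751. After flipping Y the toolpath is (182.9381,34.0207) → (174.4021,33.5768) → (130.6000,36.4715) → (83.3948,44.6603) → (64.6496,60.0990).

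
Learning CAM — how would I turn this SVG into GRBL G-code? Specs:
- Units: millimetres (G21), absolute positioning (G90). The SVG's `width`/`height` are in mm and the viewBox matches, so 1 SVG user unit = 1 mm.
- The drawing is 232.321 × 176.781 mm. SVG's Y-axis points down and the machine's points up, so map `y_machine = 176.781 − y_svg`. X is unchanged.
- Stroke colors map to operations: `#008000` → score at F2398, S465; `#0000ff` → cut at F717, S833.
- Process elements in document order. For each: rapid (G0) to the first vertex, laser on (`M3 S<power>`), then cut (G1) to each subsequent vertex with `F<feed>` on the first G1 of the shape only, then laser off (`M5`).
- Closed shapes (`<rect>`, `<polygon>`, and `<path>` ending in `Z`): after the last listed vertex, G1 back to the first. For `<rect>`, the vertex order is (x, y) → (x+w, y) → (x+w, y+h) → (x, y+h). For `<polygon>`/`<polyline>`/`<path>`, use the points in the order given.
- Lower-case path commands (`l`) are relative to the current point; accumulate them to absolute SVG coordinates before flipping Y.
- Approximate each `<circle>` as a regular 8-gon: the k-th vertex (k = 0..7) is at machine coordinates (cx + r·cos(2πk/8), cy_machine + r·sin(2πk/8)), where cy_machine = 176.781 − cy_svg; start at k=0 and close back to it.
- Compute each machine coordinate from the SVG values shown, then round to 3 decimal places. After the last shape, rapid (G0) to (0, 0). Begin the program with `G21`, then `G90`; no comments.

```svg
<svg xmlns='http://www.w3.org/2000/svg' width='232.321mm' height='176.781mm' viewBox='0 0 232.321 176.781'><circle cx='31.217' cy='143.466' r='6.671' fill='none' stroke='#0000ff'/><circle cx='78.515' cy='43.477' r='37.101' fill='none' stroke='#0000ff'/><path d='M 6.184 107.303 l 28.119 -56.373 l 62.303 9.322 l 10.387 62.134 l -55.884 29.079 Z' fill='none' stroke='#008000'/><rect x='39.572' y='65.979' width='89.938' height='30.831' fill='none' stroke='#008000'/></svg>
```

G21
G90
G0 X37.888 Y33.315
M3 S833
G1 X35.934 Y38.032 F717
G1 X31.217 Y39.986
G1 X26.500 Y38.032
G1 X24.546 Y33.315
G1 X26.500 Y28.598
G1 X31.217 Y26.644
G1 X35.934 Y28.598
G1 X37.888 Y33.315
M5
G0 X115.616 Y133.304
M3 S833
G1 X104.749 Y159.538 F717
G1 X78.515 Y170.405
G1 X52.281 Y159.538
G1 X41.414 Y133.304
G1 X52.281 Y107.070
G1 X78.515 Y96.203
G1 X104.749 Y107.070
G1 X115.616 Y133.304
M5
G0 X6.184 Y69.478
M3 S465
G1 X34.303 Y125.851 F2398
G1 X96.606 Y116.529
G1 X106.993 Y54.395
G1 X51.109 Y25.316
G1 X6.184 Y69.478
M5
G0 X39.572 Y110.802
M3 S465
G1 X129.510 Y110.802 F2398
G1 X129.510 Y79.971
G1 X39.572 Y79.971
G1 X39.572 Y110.802
M5
G0 X0.000 Y0.000

viewBox `0 0 232.321 176.781` with mm width/height → 1 unit = 1 mm. Flip: y_m = 176.781 − y_svg.

**Shape 1** — `<circle>` circle, stroke `#0000ff` → cut (S833, F717). Machine vertices: (37.888,33.315) → (35.934,38.032) → (31.217,39.986) → (26.500,38.032) → (24.546,33.315) → (26.500,28.598) → (31.217,26.644) → (35.934,28.598) → (37.888,33.315). Closed: final G1 returns to the first vertex.

**Shape 2** — `<circle>` circle, stroke `#0000ff` → cut (S833, F717). Machine vertices: (115.616,133.304) → (104.749,159.538) → (78.515,170.405) → (52.281,159.538) → (41.414,133.304) → (52.281,107.070) → (78.515,96.203) → (104.749,107.070) → (115.616,133.304). Closed: final G1 returns to the first vertex.

**Shape 3** — `<path>` regular polygon, stroke `#008000` → score (S465, F2398). Machine vertices: (6.184,69.478) → (34.303,125.851) → (96.606,116.529) → (106.993,54.395) → (51.109,25.316) → (6.184,69.478). Closed: final G1 returns to the first vertex.

**Shape 4** — `<rect>` rectangle, stroke `#008000` → score (S465, F2398). Machine vertices: (39.572,110.802) → (129.510,110.802) → (129.510,79.971) → (39.572,79.971) → (39.572,110.802). Closed: final G1 returns to the first vertex.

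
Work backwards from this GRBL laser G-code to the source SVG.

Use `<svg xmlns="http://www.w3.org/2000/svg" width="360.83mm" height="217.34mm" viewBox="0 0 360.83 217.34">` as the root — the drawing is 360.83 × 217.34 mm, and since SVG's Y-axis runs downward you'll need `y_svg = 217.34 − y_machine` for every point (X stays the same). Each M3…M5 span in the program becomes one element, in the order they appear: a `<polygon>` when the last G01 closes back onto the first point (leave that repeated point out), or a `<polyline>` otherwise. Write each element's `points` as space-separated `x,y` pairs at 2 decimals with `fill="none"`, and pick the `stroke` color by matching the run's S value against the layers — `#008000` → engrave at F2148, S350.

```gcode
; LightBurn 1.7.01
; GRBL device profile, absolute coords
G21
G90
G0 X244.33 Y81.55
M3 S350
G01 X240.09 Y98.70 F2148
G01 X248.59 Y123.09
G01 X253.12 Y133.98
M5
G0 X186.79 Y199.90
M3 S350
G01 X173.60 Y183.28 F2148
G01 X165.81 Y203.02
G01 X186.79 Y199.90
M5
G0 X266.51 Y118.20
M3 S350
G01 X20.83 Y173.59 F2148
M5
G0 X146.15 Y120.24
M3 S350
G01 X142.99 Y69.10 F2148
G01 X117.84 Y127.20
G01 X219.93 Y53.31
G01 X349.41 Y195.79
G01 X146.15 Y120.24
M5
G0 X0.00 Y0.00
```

<svg xmlns="http://www.w3.org/2000/svg" width="360.83mm" height="217.34mm" viewBox="0 0 360.83 217.34">
  <polyline points="244.33,135.79 240.09,118.64 248.59,94.25 253.12,83.36" fill="none" stroke="#008000"/>
  <polygon points="186.79,17.44 173.60,34.06 165.81,14.32" fill="none" stroke="#008000"/>
  <polyline points="266.51,99.14 20.83,43.75" fill="none" stroke="#008000"/>
  <polygon points="146.15,97.10 142.99,148.24 117.84,90.14 219.93,164.03 349.41,21.55" fill="none" stroke="#008000"/>
</svg>

y_svg = 217.34 − y_m. Every run uses S350, so all elements get stroke `#008000` (engrave).

[1] open run; points: 244.33,135.79 240.09,118.64 248.59,94.25 253.12,83.36

[2] closed run; points: 186.79,17.44 173.60,34.06 165.81,14.32

[3] open run; points: 266.51,99.14 20.83,43.75

[4] closed run; points: 146.15,97.10 142.99,148.24 117.84,90.14 219.93,164.03 349.41,21.55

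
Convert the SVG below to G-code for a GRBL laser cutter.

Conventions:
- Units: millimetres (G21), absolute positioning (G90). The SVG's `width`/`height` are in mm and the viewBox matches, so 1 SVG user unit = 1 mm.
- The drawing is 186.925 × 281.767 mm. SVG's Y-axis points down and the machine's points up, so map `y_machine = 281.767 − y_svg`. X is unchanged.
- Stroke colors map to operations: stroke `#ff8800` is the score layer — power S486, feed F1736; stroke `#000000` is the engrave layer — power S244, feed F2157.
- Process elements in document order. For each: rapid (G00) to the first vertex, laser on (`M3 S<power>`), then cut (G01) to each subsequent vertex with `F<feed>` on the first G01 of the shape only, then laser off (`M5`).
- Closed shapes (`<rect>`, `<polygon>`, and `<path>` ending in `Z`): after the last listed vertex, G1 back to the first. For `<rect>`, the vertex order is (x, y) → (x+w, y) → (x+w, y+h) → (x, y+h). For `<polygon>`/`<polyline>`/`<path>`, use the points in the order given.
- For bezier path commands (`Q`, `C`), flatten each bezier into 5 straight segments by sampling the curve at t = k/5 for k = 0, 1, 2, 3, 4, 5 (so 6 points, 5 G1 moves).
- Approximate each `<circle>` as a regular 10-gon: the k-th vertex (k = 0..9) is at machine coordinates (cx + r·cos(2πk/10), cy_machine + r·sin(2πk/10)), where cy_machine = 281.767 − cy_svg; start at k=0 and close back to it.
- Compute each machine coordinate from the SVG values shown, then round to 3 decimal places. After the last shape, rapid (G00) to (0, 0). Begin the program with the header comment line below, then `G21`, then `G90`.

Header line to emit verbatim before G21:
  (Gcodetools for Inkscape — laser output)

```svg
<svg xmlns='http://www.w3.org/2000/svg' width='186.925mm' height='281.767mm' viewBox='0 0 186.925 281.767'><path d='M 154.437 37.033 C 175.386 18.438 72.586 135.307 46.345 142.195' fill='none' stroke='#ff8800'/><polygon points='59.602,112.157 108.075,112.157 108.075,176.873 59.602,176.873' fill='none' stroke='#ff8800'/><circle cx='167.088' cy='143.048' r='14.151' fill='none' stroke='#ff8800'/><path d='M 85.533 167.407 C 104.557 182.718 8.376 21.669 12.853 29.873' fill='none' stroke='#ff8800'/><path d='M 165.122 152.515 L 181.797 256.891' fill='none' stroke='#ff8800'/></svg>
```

(Gcodetools for Inkscape — laser output)
G21
G90
G00 X154.437 Y244.734
M3 S486
G01 X153.759 Y241.599 F1736
G01 X132.996 Y217.734
G01 X101.763 Y184.920
G01 X69.674 Y154.939
G01 X46.345 Y139.572
M5
G00 X59.602 Y169.610
M3 S486
G01 X108.075 Y169.610 F1736
G01 X108.075 Y104.894
G01 X59.602 Y104.894
G01 X59.602 Y169.610
M5
G00 X181.239 Y138.719
M3 S486
G01 X178.536 Y147.037 F1736
G01 X171.461 Y152.177
G01 X162.715 Y152.177
G01 X155.640 Y147.037
G01 X152.937 Y138.719
G01 X155.640 Y130.401
G01 X162.715 Y125.261
G01 X171.461 Y125.261
G01 X178.536 Y130.401
G01 X181.239 Y138.719
M5
G00 X85.533 Y114.360
M3 S486
G01 X84.850 Y123.572 F1736
G01 X66.879 Y158.520
G01 X41.981 Y202.617
G01 X20.519 Y239.271
G01 X12.853 Y251.894
M5
G00 X165.122 Y129.252
M3 S486
G01 X181.797 Y24.876 F1736
M5
G00 X0.000 Y0.000

Since the viewBox matches the mm dimensions, user units are millimetres directly. The only transform is the Y-flip y_m = 281.767 − y_svg.

Shape 1 is a cubic bezier drawn with `<path>`. Its stroke #ff8800 means score at S486, F1736. After flipping Y the toolpath is (154.437,244.734) → (153.759,241.599) → (132.996,217.734) → (101.763,184.920) → (69.674,154.939) → (46.345,139.572).

Shape 2 is a rectangle drawn with `<polygon>`. Its stroke #ff8800 means score at S486, F1736. After flipping Y the toolpath is (59.602,169.610) → (108.075,169.610) → (108.075,104.894) → (59.602,104.894) → (59.602,169.610), returning to the start.

Shape 3 is a circle drawn with `<circle>`. Its stroke #ff8800 means score at S486, F1736. After flipping Y the toolpath is (181.239,138.719) → (178.536,147.037) → (171.461,152.177) → (162.715,152.177) → (155.640,147.037) → (152.937,138.719) → (155.640,130.401) → (162.715,125.261) → (171.461,125.261) → (178.536,130.401) → (181.239,138.719), returning to the start.

Shape 4 is a cubic bezier drawn with `<path>`. Its stroke #ff8800 means score at S486, F1736. After flipping Y the toolpath is (85.533,114.360) → (84.850,123.572) → (66.879,158.520) → (41.981,202.617) → (20.519,239.271) → (12.853,251.894).

Shape 5 is a line segment drawn with `<path>`. Its stroke #ff8800 means score at S486, F1736. After flipping Y the toolpath is (165.122,129.252) → (181.797,24.876).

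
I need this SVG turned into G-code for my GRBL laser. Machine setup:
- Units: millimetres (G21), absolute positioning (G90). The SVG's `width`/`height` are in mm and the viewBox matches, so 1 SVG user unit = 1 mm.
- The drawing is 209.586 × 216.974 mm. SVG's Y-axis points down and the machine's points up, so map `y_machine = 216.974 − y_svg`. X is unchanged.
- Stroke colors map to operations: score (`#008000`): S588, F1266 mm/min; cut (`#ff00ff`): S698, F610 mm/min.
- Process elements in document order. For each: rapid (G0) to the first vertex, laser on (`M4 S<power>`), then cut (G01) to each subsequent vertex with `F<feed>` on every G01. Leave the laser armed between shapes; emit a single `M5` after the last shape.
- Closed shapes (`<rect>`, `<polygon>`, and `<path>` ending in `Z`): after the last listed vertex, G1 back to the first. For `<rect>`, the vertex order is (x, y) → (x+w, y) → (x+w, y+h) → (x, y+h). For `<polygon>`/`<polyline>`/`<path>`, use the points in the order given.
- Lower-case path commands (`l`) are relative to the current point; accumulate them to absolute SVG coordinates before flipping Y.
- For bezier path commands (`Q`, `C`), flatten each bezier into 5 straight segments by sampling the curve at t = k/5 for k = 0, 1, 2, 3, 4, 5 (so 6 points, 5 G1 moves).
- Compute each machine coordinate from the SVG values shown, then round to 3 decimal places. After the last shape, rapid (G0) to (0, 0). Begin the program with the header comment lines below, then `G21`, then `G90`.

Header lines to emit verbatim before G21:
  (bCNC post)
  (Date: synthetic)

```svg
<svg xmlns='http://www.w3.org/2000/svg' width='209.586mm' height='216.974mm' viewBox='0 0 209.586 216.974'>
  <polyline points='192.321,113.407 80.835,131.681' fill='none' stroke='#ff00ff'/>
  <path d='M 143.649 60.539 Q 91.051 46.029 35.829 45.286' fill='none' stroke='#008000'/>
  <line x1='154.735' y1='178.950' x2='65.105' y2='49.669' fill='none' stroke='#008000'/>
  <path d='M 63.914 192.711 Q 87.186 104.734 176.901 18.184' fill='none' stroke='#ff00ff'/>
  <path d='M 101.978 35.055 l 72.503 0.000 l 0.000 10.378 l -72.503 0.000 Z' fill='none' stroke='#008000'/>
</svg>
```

viewBox `0 0 209.586 216.974` with mm width/height → 1 unit = 1 mm. Flip: y_m = 216.974 − y_svg.

**Shape 1** — `<polyline>` line segment, stroke `#ff00ff` → cut (S698, F610). Machine vertices: (192.321,103.567) → (80.835,85.293). Open path.

**Shape 2** — `<path>` quadratic bezier, stroke `#008000` → score (S588, F1266). Control points (SVG): P0=(143.649,60.539), P1=(91.051,46.029), P2=(35.829,45.286); sampled at t=k/5. Machine vertices: (143.649,156.435) → (122.505,161.688) → (101.151,165.840) → (79.587,168.891) → (57.813,170.840) → (35.829,171.688). Open path.

**Shape 3** — `<line>` line segment, stroke `#008000` → score (S588, F1266). Machine vertices: (154.735,38.024) → (65.105,167.305). Open path.

**Shape 4** — `<path>` quadratic bezier, stroke `#ff00ff` → cut (S698, F610). Control points (SVG): P0=(63.914,192.711), P1=(87.186,104.734), P2=(176.901,18.184); sampled at t=k/5. Machine vertices: (63.914,24.263) → (75.881,59.397) → (93.162,94.416) → (115.760,129.322) → (143.673,164.113) → (176.901,198.790). Open path.

**Shape 5** — `<path>` rectangle, stroke `#008000` → score (S588, F1266). Machine vertices: (101.978,181.919) → (174.481,181.919) → (174.481,171.541) → (101.978,171.541) → (101.978,181.919). Closed: final G1 returns to the first vertex.

(bCNC post)
(Date: synthetic)
G21
G90
G0 X192.321 Y103.567
M4 S698
G01 X80.835 Y85.293 F610
G0 X143.649 Y156.435
M4 S588
G01 X122.505 Y161.688 F1266
G01 X101.151 Y165.840 F1266
G01 X79.587 Y168.891 F1266
G01 X57.813 Y170.840 F1266
G01 X35.829 Y171.688 F1266
G0 X154.735 Y38.024
M4 S588
G01 X65.105 Y167.305 F1266
G0 X63.914 Y24.263
M4 S698
G01 X75.881 Y59.397 F610
G01 X93.162 Y94.416 F610
G01 X115.760 Y129.322 F610
G01 X143.673 Y164.113 F610
G01 X176.901 Y198.790 F610
G0 X101.978 Y181.919
M4 S588
G01 X174.481 Y181.919 F1266
G01 X174.481 Y171.541 F1266
G01 X101.978 Y171.541 F1266
G01 X101.978 Y181.919 F1266
M5
G0 X0.000 Y0.000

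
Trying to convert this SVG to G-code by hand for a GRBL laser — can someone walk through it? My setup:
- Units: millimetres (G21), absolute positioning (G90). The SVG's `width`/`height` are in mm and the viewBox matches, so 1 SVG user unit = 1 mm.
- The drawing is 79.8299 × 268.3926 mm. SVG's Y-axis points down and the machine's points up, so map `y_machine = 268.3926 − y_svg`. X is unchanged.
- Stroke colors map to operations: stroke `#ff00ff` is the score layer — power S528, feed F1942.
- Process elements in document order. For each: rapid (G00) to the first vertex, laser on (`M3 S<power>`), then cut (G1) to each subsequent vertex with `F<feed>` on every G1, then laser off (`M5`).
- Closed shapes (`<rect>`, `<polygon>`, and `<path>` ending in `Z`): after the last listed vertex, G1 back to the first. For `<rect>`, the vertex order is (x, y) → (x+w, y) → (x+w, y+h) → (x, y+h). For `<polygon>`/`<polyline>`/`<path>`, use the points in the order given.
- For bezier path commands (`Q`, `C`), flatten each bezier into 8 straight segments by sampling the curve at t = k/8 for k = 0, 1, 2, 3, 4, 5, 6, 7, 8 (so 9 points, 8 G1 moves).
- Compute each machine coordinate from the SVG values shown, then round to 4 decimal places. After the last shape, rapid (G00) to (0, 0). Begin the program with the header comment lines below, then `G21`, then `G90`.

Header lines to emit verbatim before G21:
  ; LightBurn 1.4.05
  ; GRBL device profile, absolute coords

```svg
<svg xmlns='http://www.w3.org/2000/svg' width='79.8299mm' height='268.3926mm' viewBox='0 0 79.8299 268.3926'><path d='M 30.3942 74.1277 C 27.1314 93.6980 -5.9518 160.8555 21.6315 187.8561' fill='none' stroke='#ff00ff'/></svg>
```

; LightBurn 1.4.05
; GRBL device profile, absolute coords
G21
G90
G00 X30.3942 Y194.2649
M3 S528
G1 X27.9496 Y184.8668 F1942
G1 X23.7696 Y172.0356 F1942
G1 X18.9148 Y156.7996 F1942
G1 X14.4456 Y140.1871 F1942
G1 X11.4222 Y123.2262 F1942
G1 X10.9051 Y106.9454 F1942
G1 X13.9548 Y92.3727 F1942
G1 X21.6315 Y80.5365 F1942
M5
G00 X0.0000 Y0.0000

1 u = 1 mm; y_m = 268.3926 − y.

[1] `<path>` cubic bezier, #ff00ff→score S528 F1942: (30.3942,194.2649) → (27.9496,184.8668) → (23.7696,172.0356) → (18.9148,156.7996) → (14.4456,140.1871) → (11.4222,123.2262) → (10.9051,106.9454) → (13.9548,92.3727) → (21.6315,80.5365)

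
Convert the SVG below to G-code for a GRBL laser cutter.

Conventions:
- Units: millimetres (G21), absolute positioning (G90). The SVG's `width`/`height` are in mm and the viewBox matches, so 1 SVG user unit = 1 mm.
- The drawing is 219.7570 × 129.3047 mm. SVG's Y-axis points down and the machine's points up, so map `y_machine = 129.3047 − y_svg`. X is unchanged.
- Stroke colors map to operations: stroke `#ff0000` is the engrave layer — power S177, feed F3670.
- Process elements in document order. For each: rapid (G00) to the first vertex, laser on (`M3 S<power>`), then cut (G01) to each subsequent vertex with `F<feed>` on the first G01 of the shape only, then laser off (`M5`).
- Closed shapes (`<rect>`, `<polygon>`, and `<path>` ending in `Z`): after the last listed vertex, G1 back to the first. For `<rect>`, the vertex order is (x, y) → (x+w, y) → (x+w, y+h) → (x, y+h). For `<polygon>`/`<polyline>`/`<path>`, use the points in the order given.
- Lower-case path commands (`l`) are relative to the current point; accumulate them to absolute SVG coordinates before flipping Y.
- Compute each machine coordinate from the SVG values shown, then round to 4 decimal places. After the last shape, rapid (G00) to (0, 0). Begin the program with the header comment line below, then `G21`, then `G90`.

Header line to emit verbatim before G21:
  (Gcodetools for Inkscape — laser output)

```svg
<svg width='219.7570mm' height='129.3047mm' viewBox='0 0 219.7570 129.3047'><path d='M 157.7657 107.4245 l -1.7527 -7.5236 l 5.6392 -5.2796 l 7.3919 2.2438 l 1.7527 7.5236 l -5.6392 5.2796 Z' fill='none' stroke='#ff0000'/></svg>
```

(Gcodetools for Inkscape — laser output)
G21
G90
G00 X157.7657 Y21.8802
M3 S177
G01 X156.0130 Y29.4038 F3670
G01 X161.6522 Y34.6834
G01 X169.0441 Y32.4396
G01 X170.7968 Y24.9160
G01 X165.1576 Y19.6364
G01 X157.7657 Y21.8802
M5
G00 X0.0000 Y0.0000

Since the viewBox matches the mm dimensions, user units are millimetres directly. The only transform is the Y-flip y_m = 129.3047 − y_svg.

Shape 1 is a regular polygon drawn with `<path>`. Its stroke #ff0000 means engrave at S177, F3670. After flipping Y the toolpath is (157.7657,21.8802) → (156.0130,29.4038) → (161.6522,34.6834) → (169.0441,32.4396) → (170.7968,24.9160) → (165.1576,19.6364) → (157.7657,21.8802), returning to the start.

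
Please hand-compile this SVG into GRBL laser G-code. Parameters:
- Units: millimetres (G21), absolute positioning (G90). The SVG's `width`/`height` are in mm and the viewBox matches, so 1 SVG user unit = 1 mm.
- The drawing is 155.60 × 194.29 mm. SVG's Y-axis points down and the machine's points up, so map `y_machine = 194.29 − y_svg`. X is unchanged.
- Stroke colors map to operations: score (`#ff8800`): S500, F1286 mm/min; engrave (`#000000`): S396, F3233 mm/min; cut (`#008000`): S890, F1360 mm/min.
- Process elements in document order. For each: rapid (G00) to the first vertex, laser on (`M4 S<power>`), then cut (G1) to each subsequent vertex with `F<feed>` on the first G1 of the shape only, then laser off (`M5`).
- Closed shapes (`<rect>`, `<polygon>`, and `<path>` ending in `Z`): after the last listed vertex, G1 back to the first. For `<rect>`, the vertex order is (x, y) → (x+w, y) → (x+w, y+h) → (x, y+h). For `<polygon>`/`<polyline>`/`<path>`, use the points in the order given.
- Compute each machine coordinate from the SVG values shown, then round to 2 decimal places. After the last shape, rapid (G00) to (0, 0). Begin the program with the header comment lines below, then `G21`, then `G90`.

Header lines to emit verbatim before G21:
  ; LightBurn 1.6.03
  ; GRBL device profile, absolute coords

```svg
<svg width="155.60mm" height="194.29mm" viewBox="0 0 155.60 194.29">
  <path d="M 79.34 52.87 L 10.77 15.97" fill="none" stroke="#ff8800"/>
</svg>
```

; LightBurn 1.6.03
; GRBL device profile, absolute coords
G21
G90
G00 X79.34 Y141.42
M4 S500
G1 X10.77 Y178.32 F1286
M5
G00 X0.00 Y0.00

Since the viewBox matches the mm dimensions, user units are millimetres directly. The only transform is the Y-flip y_m = 194.29 − y_svg.

Shape 1 is a line segment drawn with `<path>`. Its stroke #ff8800 means score at S500, F1286. After flipping Y the toolpath is (79.34,141.42) → (10.77,178.32).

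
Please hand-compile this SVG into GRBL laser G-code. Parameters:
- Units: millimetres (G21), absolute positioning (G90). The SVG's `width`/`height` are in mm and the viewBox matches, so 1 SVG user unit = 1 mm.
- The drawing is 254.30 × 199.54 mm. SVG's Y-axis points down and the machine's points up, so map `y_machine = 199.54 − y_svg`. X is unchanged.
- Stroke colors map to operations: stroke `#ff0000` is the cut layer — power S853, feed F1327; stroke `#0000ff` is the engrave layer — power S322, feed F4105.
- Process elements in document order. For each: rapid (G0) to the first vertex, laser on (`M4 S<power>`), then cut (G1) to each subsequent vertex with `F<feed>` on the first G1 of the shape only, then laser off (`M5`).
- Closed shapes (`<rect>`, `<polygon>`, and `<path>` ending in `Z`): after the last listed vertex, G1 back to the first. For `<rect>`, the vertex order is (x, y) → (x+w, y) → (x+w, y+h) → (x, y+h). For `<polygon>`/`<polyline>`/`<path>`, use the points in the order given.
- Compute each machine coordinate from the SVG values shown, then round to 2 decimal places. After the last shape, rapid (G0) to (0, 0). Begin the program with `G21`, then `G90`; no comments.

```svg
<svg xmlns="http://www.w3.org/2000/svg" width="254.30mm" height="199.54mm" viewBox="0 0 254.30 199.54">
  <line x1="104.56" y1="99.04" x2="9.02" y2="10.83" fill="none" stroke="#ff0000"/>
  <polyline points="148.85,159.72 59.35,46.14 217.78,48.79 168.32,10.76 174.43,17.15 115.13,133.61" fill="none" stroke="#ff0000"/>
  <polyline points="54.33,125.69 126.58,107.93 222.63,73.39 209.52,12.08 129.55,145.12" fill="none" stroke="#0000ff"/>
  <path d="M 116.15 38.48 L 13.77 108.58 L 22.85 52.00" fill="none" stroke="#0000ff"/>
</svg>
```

1 u = 1 mm; y_m = 199.54 − y.

[1] `<line>` line segment, #ff0000→cut S853 F1327: (104.56,100.50) → (9.02,188.71)

[2] `<polyline>` open polyline, #ff0000→cut S853 F1327: (148.85,39.82) → (59.35,153.40) → (217.78,150.75) → (168.32,188.78) → (174.43,182.39) → (115.13,65.93)

[3] `<polyline>` open polyline, #0000ff→engrave S322 F4105: (54.33,73.85) → (126.58,91.61) → (222.63,126.15) → (209.52,187.46) → (129.55,54.42)

[4] `<path>` open polyline, #0000ff→engrave S322 F4105: (116.15,161.06) → (13.77,90.96) → (22.85,147.54)

G21
G90
G0 X104.56 Y100.50
M4 S853
G1 X9.02 Y188.71 F1327
M5
G0 X148.85 Y39.82
M4 S853
G1 X59.35 Y153.40 F1327
G1 X217.78 Y150.75
G1 X168.32 Y188.78
G1 X174.43 Y182.39
G1 X115.13 Y65.93
M5
G0 X54.33 Y73.85
M4 S322
G1 X126.58 Y91.61 F4105
G1 X222.63 Y126.15
G1 X209.52 Y187.46
G1 X129.55 Y54.42
M5
G0 X116.15 Y161.06
M4 S322
G1 X13.77 Y90.96 F4105
G1 X22.85 Y147.54
M5
G0 X0.00 Y0.00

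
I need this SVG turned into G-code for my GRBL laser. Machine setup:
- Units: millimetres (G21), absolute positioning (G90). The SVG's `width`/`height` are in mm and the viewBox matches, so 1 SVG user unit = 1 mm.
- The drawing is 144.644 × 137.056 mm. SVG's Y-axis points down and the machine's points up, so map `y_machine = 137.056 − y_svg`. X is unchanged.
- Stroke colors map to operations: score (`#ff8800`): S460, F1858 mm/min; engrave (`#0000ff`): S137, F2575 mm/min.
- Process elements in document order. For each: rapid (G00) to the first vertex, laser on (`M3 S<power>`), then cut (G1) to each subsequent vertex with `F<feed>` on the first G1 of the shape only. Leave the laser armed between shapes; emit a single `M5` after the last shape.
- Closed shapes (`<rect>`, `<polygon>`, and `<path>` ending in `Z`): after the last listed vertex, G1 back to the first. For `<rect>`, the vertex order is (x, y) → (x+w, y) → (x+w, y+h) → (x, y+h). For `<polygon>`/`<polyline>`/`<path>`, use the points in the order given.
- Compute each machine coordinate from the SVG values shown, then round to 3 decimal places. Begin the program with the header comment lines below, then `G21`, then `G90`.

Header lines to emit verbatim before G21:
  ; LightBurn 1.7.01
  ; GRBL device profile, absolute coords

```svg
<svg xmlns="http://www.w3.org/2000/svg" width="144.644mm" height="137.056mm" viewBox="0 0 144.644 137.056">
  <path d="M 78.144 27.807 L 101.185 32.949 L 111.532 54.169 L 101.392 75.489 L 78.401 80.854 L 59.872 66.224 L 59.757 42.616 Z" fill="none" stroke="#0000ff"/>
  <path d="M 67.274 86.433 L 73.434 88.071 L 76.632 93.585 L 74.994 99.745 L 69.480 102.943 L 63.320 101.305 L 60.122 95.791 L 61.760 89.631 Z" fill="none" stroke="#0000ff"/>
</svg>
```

; LightBurn 1.7.01
; GRBL device profile, absolute coords
G21
G90
G00 X78.144 Y109.249
M3 S137
G1 X101.185 Y104.107 F2575
G1 X111.532 Y82.887
G1 X101.392 Y61.567
G1 X78.401 Y56.202
G1 X59.872 Y70.832
G1 X59.757 Y94.440
G1 X78.144 Y109.249
G00 X67.274 Y50.623
M3 S137
G1 X73.434 Y48.985 F2575
G1 X76.632 Y43.471
G1 X74.994 Y37.311
G1 X69.480 Y34.113
G1 X63.320 Y35.751
G1 X60.122 Y41.265
G1 X61.760 Y47.425
G1 X67.274 Y50.623
M5

Since the viewBox matches the mm dimensions, user units are millimetres directly. The only transform is the Y-flip y_m = 137.056 − y_svg.

Shape 1 is a regular polygon drawn with `<path>`. Its stroke #0000ff means engrave at S137, F2575. After flipping Y the toolpath is (78.144,109.249) → (101.185,104.107) → (111.532,82.887) → (101.392,61.567) → (78.401,56.202) → (59.872,70.832) → (59.757,94.440) → (78.144,109.249), returning to the start.

Shape 2 is a regular polygon drawn with `<path>`. Its stroke #0000ff means engrave at S137, F2575. After flipping Y the toolpath is (67.274,50.623) → (73.434,48.985) → (76.632,43.471) → (74.994,37.311) → (69.480,34.113) → (63.320,35.751) → (60.122,41.265) → (61.760,47.425) → (67.274,50.623), returning to the start.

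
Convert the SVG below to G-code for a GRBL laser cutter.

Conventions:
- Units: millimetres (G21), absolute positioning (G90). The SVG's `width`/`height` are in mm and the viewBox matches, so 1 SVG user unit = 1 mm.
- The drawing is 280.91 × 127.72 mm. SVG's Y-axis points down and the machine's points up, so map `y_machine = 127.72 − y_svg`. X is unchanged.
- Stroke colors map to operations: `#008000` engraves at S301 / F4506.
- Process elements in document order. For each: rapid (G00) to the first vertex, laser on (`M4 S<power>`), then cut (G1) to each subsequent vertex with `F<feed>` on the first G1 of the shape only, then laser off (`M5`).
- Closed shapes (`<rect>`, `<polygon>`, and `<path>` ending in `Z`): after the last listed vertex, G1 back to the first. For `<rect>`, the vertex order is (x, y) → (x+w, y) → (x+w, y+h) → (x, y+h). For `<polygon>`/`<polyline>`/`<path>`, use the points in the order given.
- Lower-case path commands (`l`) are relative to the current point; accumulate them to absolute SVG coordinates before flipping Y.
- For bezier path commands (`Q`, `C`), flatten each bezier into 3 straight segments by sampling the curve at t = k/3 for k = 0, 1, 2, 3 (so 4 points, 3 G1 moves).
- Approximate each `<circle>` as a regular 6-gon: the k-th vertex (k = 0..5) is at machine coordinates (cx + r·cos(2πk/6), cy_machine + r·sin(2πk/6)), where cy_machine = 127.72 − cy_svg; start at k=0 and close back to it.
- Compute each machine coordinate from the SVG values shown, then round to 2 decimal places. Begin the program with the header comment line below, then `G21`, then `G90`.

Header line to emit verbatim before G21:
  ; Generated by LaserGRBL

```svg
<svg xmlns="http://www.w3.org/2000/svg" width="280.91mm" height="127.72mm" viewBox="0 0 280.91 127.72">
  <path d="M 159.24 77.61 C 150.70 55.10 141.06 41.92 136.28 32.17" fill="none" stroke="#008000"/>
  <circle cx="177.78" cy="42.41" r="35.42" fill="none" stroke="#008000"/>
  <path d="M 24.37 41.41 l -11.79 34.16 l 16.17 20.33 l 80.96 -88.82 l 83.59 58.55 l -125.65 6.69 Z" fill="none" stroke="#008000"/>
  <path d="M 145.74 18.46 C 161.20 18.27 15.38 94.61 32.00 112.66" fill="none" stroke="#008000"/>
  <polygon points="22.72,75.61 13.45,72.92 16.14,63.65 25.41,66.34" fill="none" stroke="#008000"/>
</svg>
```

Since the viewBox matches the mm dimensions, user units are millimetres directly. The only transform is the Y-flip y_m = 127.72 − y_svg.

Shape 1 is a cubic bezier drawn with `<path>`. Its stroke #008000 means engrave at S301, F4506. After flipping Y the toolpath is (159.24,50.11) → (150.55,69.73) → (142.46,84.44) → (136.28,95.55).

Shape 2 is a circle drawn with `<circle>`. Its stroke #008000 means engrave at S301, F4506. After flipping Y the toolpath is (213.20,85.31) → (195.49,115.98) → (160.07,115.98) → (142.36,85.31) → (160.07,54.64) → (195.49,54.64) → (213.20,85.31), returning to the start.

Shape 3 is a closed polygon drawn with `<path>`. Its stroke #008000 means engrave at S301, F4506. After flipping Y the toolpath is (24.37,86.31) → (12.58,52.15) → (28.75,31.82) → (109.71,120.64) → (193.30,62.09) → (67.65,55.40) → (24.37,86.31), returning to the start.

Shape 4 is a cubic bezier drawn with `<path>`. Its stroke #008000 means engrave at S301, F4506. After flipping Y the toolpath is (145.74,109.26) → (119.43,88.93) → (57.54,47.55) → (32.00,15.06).

Shape 5 is a regular polygon drawn with `<polygon>`. Its stroke #008000 means engrave at S301, F4506. After flipping Y the toolpath is (22.72,52.11) → (13.45,54.80) → (16.14,64.07) → (25.41,61.38) → (22.72,52.11), returning to the start.

; Generated by LaserGRBL
G21
G90
G00 X159.24 Y50.11
M4 S301
G1 X150.55 Y69.73 F4506
G1 X142.46 Y84.44
G1 X136.28 Y95.55
M5
G00 X213.20 Y85.31
M4 S301
G1 X195.49 Y115.98 F4506
G1 X160.07 Y115.98
G1 X142.36 Y85.31
G1 X160.07 Y54.64
G1 X195.49 Y54.64
G1 X213.20 Y85.31
M5
G00 X24.37 Y86.31
M4 S301
G1 X12.58 Y52.15 F4506
G1 X28.75 Y31.82
G1 X109.71 Y120.64
G1 X193.30 Y62.09
G1 X67.65 Y55.40
G1 X24.37 Y86.31
M5
G00 X145.74 Y109.26
M4 S301
G1 X119.43 Y88.93 F4506
G1 X57.54 Y47.55
G1 X32.00 Y15.06
M5
G00 X22.72 Y52.11
M4 S301
G1 X13.45 Y54.80 F4506
G1 X16.14 Y64.07
G1 X25.41 Y61.38
G1 X22.72 Y52.11
M5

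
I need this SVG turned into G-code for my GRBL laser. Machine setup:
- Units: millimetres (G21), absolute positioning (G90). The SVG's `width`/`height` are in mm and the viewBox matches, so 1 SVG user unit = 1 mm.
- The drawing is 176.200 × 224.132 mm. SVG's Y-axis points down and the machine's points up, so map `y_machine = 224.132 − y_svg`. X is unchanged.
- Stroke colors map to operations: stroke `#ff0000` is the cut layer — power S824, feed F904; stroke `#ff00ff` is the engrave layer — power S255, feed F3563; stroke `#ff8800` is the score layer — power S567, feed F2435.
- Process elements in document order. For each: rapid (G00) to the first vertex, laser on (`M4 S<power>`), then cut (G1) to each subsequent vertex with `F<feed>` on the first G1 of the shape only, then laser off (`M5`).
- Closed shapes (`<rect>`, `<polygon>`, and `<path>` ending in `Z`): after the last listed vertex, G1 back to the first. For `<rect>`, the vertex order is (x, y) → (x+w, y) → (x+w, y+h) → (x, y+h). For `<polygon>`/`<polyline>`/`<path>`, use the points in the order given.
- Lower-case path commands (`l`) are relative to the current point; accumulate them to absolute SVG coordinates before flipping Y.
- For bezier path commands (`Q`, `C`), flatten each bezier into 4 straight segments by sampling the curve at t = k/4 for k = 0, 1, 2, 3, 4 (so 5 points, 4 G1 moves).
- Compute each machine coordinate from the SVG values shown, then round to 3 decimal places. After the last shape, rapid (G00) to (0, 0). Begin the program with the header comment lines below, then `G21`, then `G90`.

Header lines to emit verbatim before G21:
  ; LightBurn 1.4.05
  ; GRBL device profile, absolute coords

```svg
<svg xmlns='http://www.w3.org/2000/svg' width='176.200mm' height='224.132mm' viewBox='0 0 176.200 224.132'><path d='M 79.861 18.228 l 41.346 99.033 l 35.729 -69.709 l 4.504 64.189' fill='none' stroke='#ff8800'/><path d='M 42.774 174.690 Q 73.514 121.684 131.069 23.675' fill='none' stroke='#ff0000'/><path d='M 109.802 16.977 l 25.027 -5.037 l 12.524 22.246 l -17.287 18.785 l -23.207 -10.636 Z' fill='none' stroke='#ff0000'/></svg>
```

; LightBurn 1.4.05
; GRBL device profile, absolute coords
G21
G90
G00 X79.861 Y205.904
M4 S567
G1 X121.207 Y106.871 F2435
G1 X156.936 Y176.580
G1 X161.440 Y112.391
M5
G00 X42.774 Y49.442
M4 S824
G1 X59.820 Y78.758 F904
G1 X80.218 Y113.699
G1 X103.967 Y154.265
G1 X131.069 Y200.457
M5
G00 X109.802 Y207.155
M4 S824
G1 X134.829 Y212.192 F904
G1 X147.353 Y189.946
G1 X130.066 Y171.161
G1 X106.859 Y181.797
G1 X109.802 Y207.155
M5
G00 X0.000 Y0.000

1 u = 1 mm; y_m = 224.132 − y.

[1] `<path>` open polyline, #ff8800→score S567 F2435: (79.861,205.904) → (121.207,106.871) → (156.936,176.580) → (161.440,112.391)

[2] `<path>` quadratic bezier, #ff0000→cut S824 F904: (42.774,49.442) → (59.820,78.758) → (80.218,113.699) → (103.967,154.265) → (131.069,200.457)

[3] `<path>` regular polygon, #ff0000→cut S824 F904: (109.802,207.155) → (134.829,212.192) → (147.353,189.946) → (130.066,171.161) → (106.859,181.797) → (109.802,207.155) (closed)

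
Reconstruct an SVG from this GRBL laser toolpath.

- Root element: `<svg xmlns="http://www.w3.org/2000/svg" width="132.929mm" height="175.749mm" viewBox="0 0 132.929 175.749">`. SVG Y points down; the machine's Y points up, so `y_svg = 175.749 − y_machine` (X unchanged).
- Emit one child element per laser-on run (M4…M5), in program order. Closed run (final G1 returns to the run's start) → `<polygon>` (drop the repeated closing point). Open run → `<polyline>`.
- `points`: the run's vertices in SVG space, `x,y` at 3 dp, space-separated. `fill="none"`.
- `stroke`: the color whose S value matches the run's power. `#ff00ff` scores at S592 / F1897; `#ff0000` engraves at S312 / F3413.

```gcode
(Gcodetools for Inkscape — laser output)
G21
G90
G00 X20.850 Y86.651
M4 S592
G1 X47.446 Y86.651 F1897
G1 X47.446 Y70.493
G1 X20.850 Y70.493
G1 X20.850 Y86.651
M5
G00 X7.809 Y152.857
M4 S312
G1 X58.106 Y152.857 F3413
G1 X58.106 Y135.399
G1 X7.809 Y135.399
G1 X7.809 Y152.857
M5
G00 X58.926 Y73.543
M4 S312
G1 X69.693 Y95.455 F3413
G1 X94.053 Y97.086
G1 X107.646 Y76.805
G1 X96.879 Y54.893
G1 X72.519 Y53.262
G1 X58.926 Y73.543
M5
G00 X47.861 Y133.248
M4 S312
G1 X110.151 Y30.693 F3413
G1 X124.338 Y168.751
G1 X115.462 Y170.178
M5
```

y_svg = 175.749 − y_m.

[1] S592→`#ff00ff` (score); closed run; points: 20.850,89.098 47.446,89.098 47.446,105.256 20.850,105.256

[2] S312→`#ff0000` (engrave); closed run; points: 7.809,22.892 58.106,22.892 58.106,40.350 7.809,40.350

[3] S312→`#ff0000` (engrave); closed run; points: 58.926,102.206 69.693,80.294 94.053,78.663 107.646,98.944 96.879,120.856 72.519,122.487

[4] S312→`#ff0000` (engrave); open run; points: 47.861,42.501 110.151,145.056 124.338,6.998 115.462,5.571

<svg xmlns="http://www.w3.org/2000/svg" width="132.929mm" height="175.749mm" viewBox="0 0 132.929 175.749">
  <polygon points="20.850,89.098 47.446,89.098 47.446,105.256 20.850,105.256" fill="none" stroke="#ff00ff"/>
  <polygon points="7.809,22.892 58.106,22.892 58.106,40.350 7.809,40.350" fill="none" stroke="#ff0000"/>
  <polygon points="58.926,102.206 69.693,80.294 94.053,78.663 107.646,98.944 96.879,120.856 72.519,122.487" fill="none" stroke="#ff0000"/>
  <polyline points="47.861,42.501 110.151,145.056 124.338,6.998 115.462,5.571" fill="none" stroke="#ff0000"/>
</svg>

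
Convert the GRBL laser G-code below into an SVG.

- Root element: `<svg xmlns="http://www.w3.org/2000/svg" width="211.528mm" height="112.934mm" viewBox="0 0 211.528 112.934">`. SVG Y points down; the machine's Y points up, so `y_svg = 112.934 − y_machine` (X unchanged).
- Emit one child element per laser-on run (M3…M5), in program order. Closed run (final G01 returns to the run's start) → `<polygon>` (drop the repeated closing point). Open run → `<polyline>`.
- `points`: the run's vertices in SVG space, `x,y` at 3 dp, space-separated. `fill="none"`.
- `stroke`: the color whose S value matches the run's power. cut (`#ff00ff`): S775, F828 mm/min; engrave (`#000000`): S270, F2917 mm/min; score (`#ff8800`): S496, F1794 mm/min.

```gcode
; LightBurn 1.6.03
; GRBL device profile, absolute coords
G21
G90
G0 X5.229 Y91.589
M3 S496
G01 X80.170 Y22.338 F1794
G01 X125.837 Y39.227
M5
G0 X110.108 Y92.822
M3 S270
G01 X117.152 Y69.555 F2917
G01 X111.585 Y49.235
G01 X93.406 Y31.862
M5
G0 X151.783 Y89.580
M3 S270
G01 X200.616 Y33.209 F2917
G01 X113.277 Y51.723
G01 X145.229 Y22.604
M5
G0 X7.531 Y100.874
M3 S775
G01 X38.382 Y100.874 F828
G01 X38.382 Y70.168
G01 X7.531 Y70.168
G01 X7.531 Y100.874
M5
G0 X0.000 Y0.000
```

Machine Y-up, SVG Y-down with viewBox height 112.934, so y_svg = 112.934 − y_machine; X carries over.

Run 1: power S496 maps to stroke `#ff8800` (score). The run is open, so emit a `<polyline>` with points (Y-flipped): 5.229,21.345 80.170,90.596 125.837,73.707.

Run 2: S270 ⇒ engrave layer `#000000`. The run is open, so emit a `<polyline>` with points (Y-flipped): 110.108,20.112 117.152,43.379 111.585,63.699 93.406,81.072.

Run 3: the run's S270 means `#000000` (engrave). The run is open, so emit a `<polyline>` with points (Y-flipped): 151.783,23.354 200.616,79.725 113.277,61.211 145.229,90.330.

Run 4: power S775 maps to stroke `#ff00ff` (cut). The run returns to its start, so emit a `<polygon>` with points (Y-flipped): 7.531,12.060 38.382,12.060 38.382,42.766 7.531,42.766.

<svg xmlns="http://www.w3.org/2000/svg" width="211.528mm" height="112.934mm" viewBox="0 0 211.528 112.934">
  <polyline points="5.229,21.345 80.170,90.596 125.837,73.707" fill="none" stroke="#ff8800"/>
  <polyline points="110.108,20.112 117.152,43.379 111.585,63.699 93.406,81.072" fill="none" stroke="#000000"/>
  <polyline points="151.783,23.354 200.616,79.725 113.277,61.211 145.229,90.330" fill="none" stroke="#000000"/>
  <polygon points="7.531,12.060 38.382,12.060 38.382,42.766 7.531,42.766" fill="none" stroke="#ff00ff"/>
</svg>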